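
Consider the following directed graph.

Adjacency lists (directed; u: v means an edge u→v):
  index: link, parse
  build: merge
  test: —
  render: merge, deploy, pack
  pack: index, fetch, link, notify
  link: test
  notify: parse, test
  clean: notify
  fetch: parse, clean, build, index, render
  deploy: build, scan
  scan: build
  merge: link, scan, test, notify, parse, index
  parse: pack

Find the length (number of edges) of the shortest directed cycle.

3

For each vertex v, BFS finds the shortest path from v back to v.
The shortest such closed walk is fetch → parse → pack → fetch, length 3.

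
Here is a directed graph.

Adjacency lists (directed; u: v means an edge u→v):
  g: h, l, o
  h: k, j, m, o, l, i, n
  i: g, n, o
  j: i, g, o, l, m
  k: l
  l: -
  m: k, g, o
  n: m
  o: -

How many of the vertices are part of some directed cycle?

A vertex is on a directed cycle iff it belongs to a strongly connected component of size ≥ 2 (or has a self-loop).
The vertices on cycles are {g, h, i, j, m, n} — 6 in total.

6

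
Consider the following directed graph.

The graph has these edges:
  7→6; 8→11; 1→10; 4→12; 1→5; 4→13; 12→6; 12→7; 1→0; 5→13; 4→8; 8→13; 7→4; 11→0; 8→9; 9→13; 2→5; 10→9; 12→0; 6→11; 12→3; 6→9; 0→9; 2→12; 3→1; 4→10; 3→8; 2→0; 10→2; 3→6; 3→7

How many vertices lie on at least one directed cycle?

A vertex is on a directed cycle iff it belongs to a strongly connected component of size ≥ 2 (or has a self-loop).
The vertices on cycles are {1, 2, 3, 4, 7, 10, 12} — 7 in total.

7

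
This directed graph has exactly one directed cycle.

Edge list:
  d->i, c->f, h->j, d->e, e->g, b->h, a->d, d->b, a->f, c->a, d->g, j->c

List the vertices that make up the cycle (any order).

a, b, c, d, h, j

DFS with gray/black marking from d:
d gray
  e gray
    g gray
    g black
  e black
  b gray
    h gray
      j gray
        c gray
          a gray
            a→d: d is gray → back edge
Back edge closes the cycle d → b → h → j → c → a → d; its vertices are {a, b, c, d, h, j}.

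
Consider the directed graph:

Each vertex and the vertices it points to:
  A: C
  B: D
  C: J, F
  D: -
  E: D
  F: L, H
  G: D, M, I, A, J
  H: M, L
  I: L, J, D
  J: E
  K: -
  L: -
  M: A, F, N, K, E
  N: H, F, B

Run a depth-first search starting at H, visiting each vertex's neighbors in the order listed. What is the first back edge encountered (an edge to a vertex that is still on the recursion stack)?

DFS from H (visiting each vertex's neighbors in the order listed); mark gray on enter, black on exit:
H gray
  M gray
    A gray
      C gray
        J gray
          E gray
            D gray
            D black
          E black
        J black
        F gray
          L gray
          L black
          F→H: H is gray → back edge
First back edge: F → H.

F→H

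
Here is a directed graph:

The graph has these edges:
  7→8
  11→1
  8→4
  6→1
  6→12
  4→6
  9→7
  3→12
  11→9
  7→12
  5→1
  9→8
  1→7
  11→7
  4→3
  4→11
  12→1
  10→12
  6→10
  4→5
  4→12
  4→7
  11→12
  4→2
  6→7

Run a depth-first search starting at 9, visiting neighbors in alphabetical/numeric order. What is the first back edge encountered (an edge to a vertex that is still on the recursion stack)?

1->7

DFS from 9 (visiting neighbors in alphabetical/numeric order); mark gray on enter, black on exit:
9 gray
  7 gray
    8 gray
      4 gray
        2 gray
        2 black
        3 gray
          12 gray
            1 gray
              1→7: 7 is gray → back edge
First back edge: 1 → 7.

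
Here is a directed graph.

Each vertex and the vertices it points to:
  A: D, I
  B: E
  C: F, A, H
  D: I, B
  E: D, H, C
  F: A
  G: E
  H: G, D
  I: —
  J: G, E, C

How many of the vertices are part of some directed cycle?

A vertex is on a directed cycle iff it belongs to a strongly connected component of size ≥ 2 (or has a self-loop).
The vertices on cycles are {A, B, C, D, E, F, G, H} — 8 in total.

8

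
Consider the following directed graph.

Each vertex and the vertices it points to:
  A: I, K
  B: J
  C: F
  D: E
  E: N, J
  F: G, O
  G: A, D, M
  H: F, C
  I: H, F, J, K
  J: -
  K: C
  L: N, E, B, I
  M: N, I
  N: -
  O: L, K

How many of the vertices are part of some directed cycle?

A vertex is on a directed cycle iff it belongs to a strongly connected component of size ≥ 2 (or has a self-loop).
The vertices on cycles are {A, C, F, G, H, I, K, L, M, O} — 10 in total.

10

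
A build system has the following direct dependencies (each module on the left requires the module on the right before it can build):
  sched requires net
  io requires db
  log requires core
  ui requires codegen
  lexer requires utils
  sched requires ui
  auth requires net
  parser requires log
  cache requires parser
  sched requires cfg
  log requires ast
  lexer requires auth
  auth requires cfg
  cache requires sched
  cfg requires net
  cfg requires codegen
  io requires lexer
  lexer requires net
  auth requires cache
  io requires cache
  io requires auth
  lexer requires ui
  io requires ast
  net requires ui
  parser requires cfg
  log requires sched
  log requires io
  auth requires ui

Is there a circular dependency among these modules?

Yes

DFS with white/gray/black marking, starting from utils:
utils gray
utils black
core gray
core black
log gray
  sched gray
    net gray
      ui gray
        codegen gray
        codegen black
      ui black
    net black
    cfg gray
      cfg→net: net black — skip
      cfg→codegen: codegen black — skip
    cfg black
    sched→ui: ui black — skip
  sched black
  io gray
    lexer gray
      lexer→net: net black — skip
      lexer→utils: utils black — skip
      lexer→ui: ui black — skip
      auth gray
        cache gray
          parser gray
            parser→log: log is gray → back edge
Back edge found, so a cycle exists: log → io → lexer → auth → cache → parser → log.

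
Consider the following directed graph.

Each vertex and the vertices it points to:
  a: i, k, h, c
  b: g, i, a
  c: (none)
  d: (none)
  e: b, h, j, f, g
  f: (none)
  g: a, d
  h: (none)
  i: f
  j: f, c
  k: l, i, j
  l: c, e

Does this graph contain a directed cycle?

DFS with white/gray/black marking, starting from j:
j gray
  f gray
  f black
  c gray
  c black
j black
a gray
  i gray
    i→f: f black — skip
  i black
  k gray
    l gray
      l→c: c black — skip
      e gray
        b gray
          g gray
            g→a: a is gray → back edge
Back edge found, so a cycle exists: a → k → l → e → b → g → a.

Yes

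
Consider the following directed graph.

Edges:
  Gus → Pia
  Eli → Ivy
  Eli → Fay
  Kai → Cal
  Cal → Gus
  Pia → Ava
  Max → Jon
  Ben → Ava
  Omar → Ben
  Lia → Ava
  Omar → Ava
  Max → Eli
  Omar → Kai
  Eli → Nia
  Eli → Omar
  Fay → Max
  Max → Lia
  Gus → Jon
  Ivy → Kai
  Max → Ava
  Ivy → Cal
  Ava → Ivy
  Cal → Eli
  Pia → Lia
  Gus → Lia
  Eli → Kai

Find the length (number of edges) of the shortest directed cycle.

3

For each vertex v, BFS finds the shortest path from v back to v.
The shortest such closed walk is Eli → Kai → Cal → Eli, length 3.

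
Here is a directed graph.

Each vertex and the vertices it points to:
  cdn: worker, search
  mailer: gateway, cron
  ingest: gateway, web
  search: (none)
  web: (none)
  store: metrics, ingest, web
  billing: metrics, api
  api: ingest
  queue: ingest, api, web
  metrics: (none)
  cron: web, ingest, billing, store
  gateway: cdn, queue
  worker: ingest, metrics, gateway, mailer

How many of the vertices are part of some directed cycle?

10

A vertex is on a directed cycle iff it belongs to a strongly connected component of size ≥ 2 (or has a self-loop).
The vertices on cycles are {api, cdn, cron, queue, store, ingest, mailer, worker, billing, gateway} — 10 in total.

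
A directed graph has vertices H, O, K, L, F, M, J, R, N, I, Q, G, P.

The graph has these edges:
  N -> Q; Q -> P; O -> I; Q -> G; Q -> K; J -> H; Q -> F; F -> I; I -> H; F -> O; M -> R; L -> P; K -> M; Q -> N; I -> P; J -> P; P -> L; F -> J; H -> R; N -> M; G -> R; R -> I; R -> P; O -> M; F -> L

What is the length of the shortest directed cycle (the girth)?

2

For each vertex v, BFS finds the shortest path from v back to v.
The shortest such closed walk is N → Q → N, length 2.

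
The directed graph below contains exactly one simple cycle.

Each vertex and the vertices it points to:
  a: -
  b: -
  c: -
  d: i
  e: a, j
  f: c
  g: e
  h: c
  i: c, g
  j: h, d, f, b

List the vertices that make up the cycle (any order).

DFS with gray/black marking from e:
e gray
  a gray
  a black
  j gray
    h gray
      c gray
      c black
    h black
    d gray
      i gray
        i→c: c black — skip
        g gray
          g→e: e is gray → back edge
Back edge closes the cycle e → j → d → i → g → e; its vertices are {d, e, g, i, j}.

d, e, g, i, j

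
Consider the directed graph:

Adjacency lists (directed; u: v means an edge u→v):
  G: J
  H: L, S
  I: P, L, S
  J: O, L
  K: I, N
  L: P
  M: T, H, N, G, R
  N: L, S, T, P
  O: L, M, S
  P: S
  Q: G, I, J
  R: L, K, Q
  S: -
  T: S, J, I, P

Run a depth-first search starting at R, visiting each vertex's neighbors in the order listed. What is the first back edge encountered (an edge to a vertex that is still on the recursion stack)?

DFS from R (visiting each vertex's neighbors in the order listed); mark gray on enter, black on exit:
R gray
  L gray
    P gray
      S gray
      S black
    P black
  L black
  K gray
    I gray
      I→P: P black — skip
      I→L: L black — skip
      I→S: S black — skip
    I black
    N gray
      N→L: L black — skip
      N→S: S black — skip
      T gray
        T→S: S black — skip
        J gray
          O gray
            O→L: L black — skip
            M gray
              M→T: T is gray → back edge
First back edge: M → T.

M→T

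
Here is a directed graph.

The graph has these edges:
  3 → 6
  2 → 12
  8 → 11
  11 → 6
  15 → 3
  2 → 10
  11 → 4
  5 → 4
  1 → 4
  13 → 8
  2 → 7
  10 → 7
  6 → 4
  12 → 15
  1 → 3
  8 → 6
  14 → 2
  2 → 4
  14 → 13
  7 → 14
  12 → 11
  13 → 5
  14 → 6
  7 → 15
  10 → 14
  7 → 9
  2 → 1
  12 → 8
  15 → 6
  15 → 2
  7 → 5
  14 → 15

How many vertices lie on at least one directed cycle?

A vertex is on a directed cycle iff it belongs to a strongly connected component of size ≥ 2 (or has a self-loop).
The vertices on cycles are {2, 7, 10, 12, 14, 15} — 6 in total.

6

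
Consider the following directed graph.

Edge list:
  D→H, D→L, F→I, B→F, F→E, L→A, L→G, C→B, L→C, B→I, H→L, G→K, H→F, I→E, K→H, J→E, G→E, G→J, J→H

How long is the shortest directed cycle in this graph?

4

For each vertex v, BFS finds the shortest path from v back to v.
The shortest such closed walk is H → L → G → K → H, length 4.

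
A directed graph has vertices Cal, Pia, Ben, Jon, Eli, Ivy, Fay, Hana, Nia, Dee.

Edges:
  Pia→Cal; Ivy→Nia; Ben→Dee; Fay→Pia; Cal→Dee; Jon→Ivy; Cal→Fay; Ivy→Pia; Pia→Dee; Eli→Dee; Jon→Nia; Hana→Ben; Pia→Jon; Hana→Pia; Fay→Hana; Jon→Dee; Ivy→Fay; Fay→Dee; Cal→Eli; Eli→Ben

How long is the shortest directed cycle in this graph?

3

For each vertex v, BFS finds the shortest path from v back to v.
The shortest such closed walk is Pia → Jon → Ivy → Pia, length 3.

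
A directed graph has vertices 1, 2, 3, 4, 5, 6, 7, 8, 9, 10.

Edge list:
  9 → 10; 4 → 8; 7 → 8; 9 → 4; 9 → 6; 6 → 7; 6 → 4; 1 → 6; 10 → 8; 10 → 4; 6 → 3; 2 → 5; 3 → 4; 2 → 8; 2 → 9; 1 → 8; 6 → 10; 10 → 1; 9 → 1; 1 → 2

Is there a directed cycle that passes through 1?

Yes

1 is on a cycle iff 1 can reach itself via ≥1 edge.
1 → 2 → 9 → 1 — yes.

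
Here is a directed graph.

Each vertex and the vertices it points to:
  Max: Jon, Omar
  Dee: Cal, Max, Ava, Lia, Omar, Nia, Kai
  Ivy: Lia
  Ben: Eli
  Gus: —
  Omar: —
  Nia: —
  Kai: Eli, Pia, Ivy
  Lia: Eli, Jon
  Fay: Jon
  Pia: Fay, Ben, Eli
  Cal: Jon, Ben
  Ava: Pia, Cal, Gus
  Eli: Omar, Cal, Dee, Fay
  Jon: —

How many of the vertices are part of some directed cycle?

A vertex is on a directed cycle iff it belongs to a strongly connected component of size ≥ 2 (or has a self-loop).
The vertices on cycles are {Ava, Ben, Cal, Dee, Eli, Ivy, Kai, Lia, Pia} — 9 in total.

9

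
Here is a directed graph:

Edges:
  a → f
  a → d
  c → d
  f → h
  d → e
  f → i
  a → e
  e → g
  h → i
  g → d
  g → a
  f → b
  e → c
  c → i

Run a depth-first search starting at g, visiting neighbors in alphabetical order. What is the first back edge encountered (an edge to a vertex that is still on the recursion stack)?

c->d

DFS from g (visiting neighbors in alphabetical order); mark gray on enter, black on exit:
g gray
  a gray
    d gray
      e gray
        c gray
          c→d: d is gray → back edge
First back edge: c → d.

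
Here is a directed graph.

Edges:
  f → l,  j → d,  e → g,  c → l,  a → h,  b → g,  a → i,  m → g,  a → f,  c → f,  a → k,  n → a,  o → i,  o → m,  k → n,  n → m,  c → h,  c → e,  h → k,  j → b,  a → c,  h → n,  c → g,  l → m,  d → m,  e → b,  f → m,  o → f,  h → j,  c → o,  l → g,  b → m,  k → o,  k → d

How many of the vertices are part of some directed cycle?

A vertex is on a directed cycle iff it belongs to a strongly connected component of size ≥ 2 (or has a self-loop).
The vertices on cycles are {a, c, h, k, n} — 5 in total.

5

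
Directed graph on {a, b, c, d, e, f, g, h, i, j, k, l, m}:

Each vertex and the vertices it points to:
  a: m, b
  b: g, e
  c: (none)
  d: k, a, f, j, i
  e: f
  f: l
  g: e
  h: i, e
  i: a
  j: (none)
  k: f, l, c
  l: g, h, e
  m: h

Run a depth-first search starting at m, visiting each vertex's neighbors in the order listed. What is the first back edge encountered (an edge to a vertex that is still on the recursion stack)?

a→m

DFS from m (visiting each vertex's neighbors in the order listed); mark gray on enter, black on exit:
m gray
  h gray
    i gray
      a gray
        a→m: m is gray → back edge
First back edge: a → m.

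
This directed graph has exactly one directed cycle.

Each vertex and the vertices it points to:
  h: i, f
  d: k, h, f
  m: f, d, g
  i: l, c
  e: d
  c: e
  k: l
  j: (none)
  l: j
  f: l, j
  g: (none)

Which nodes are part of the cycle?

c, d, e, h, i

DFS with gray/black marking from d:
d gray
  k gray
    l gray
      j gray
      j black
    l black
  k black
  h gray
    i gray
      i→l: l black — skip
      c gray
        e gray
          e→d: d is gray → back edge
Back edge closes the cycle d → h → i → c → e → d; its vertices are {c, d, e, h, i}.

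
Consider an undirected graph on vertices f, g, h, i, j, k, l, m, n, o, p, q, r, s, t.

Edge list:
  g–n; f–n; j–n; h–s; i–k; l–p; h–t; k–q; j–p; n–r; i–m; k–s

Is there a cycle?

No

DFS, tracking each vertex's parent; an edge to a visited non-parent vertex closes a cycle.
Start from s:
visit s (parent –)
  visit k (parent s)
    k–s: parent, skip
    visit q (parent k)
      q–k: parent, skip
    visit i (parent k)
      visit m (parent i)
        m–i: parent, skip
      i–k: parent, skip
  visit h (parent s)
    h–s: parent, skip
    visit t (parent h)
      t–h: parent, skip
visit f (parent –)
  visit n (parent f)
    n–f: parent, skip
    visit r (parent n)
      r–n: parent, skip
    visit j (parent n)
      visit p (parent j)
        p–j: parent, skip
        visit l (parent p)
          l–p: parent, skip
      j–n: parent, skip
    visit g (parent n)
      g–n: parent, skip
visit o (parent –)
No non-parent visited neighbor found — the graph is a forest.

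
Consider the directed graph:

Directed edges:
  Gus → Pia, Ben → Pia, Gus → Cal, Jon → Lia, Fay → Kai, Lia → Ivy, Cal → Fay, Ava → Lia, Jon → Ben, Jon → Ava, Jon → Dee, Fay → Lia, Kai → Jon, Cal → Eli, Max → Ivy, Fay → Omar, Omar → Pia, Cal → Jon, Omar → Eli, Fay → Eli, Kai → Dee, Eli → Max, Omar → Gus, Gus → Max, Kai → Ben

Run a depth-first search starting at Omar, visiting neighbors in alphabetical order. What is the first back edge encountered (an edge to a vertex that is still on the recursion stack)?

Fay->Omar

DFS from Omar (visiting neighbors in alphabetical order); mark gray on enter, black on exit:
Omar gray
  Eli gray
    Max gray
      Ivy gray
      Ivy black
    Max black
  Eli black
  Gus gray
    Cal gray
      Cal→Eli: Eli black — skip
      Fay gray
        Fay→Eli: Eli black — skip
        Kai gray
          Ben gray
            Pia gray
            Pia black
          Ben black
          Dee gray
          Dee black
          Jon gray
            Ava gray
              Lia gray
                Lia→Ivy: Ivy black — skip
              Lia black
            Ava black
            Jon→Ben: Ben black — skip
            Jon→Dee: Dee black — skip
            Jon→Lia: Lia black — skip
          Jon black
        Kai black
        Fay→Lia: Lia black — skip
        Fay→Omar: Omar is gray → back edge
First back edge: Fay → Omar.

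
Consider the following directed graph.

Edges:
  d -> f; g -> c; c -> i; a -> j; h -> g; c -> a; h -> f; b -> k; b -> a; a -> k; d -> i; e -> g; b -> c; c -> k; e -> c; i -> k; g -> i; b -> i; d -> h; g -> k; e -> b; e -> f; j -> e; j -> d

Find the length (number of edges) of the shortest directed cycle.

4

For each vertex v, BFS finds the shortest path from v back to v.
The shortest such closed walk is a → j → e → c → a, length 4.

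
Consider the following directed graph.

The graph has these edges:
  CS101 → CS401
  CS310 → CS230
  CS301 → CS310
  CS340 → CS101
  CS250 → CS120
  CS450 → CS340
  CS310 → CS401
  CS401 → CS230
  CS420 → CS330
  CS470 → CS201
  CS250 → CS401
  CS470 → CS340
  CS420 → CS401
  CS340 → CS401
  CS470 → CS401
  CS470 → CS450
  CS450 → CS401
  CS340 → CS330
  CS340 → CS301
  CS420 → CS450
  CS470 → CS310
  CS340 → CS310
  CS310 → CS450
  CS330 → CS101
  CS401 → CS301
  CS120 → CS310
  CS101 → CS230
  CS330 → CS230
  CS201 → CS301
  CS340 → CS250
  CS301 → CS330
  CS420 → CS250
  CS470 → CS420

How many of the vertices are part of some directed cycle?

A vertex is on a directed cycle iff it belongs to a strongly connected component of size ≥ 2 (or has a self-loop).
The vertices on cycles are {CS101, CS120, CS250, CS301, CS310, CS330, CS340, CS401, CS450} — 9 in total.

9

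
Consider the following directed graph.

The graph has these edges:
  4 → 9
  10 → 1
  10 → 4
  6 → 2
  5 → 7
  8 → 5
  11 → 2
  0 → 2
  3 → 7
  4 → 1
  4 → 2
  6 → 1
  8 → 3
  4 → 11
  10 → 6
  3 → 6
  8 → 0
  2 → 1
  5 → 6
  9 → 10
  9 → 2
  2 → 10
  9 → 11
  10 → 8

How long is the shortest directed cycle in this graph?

3

For each vertex v, BFS finds the shortest path from v back to v.
The shortest such closed walk is 10 → 6 → 2 → 10, length 3.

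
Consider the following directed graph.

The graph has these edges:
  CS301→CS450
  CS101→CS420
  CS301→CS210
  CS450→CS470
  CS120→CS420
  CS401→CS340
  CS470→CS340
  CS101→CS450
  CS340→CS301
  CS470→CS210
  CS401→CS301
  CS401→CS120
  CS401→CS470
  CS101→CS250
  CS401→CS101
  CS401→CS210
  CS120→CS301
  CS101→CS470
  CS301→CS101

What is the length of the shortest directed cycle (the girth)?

For each vertex v, BFS finds the shortest path from v back to v.
The shortest such closed walk is CS340 → CS301 → CS101 → CS470 → CS340, length 4.

4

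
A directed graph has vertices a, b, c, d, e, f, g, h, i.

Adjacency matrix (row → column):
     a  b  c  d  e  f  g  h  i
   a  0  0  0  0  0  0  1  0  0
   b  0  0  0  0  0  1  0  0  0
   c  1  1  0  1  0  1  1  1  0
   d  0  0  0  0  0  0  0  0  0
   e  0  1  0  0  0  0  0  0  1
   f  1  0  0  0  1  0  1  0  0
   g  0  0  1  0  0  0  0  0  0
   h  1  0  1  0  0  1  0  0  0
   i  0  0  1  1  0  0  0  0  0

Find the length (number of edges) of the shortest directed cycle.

2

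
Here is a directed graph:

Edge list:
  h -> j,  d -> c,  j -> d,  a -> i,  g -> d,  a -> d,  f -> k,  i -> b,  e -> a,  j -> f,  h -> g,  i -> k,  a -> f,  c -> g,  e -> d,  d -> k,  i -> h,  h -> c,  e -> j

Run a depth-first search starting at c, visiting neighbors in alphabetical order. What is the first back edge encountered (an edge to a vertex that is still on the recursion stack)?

d→c

DFS from c (visiting neighbors in alphabetical order); mark gray on enter, black on exit:
c gray
  g gray
    d gray
      d→c: c is gray → back edge
First back edge: d → c.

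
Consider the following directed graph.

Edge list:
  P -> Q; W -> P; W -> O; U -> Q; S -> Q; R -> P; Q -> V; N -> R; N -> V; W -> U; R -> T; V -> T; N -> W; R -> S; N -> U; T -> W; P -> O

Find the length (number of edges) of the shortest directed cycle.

5

For each vertex v, BFS finds the shortest path from v back to v.
The shortest such closed walk is V → T → W → P → Q → V, length 5.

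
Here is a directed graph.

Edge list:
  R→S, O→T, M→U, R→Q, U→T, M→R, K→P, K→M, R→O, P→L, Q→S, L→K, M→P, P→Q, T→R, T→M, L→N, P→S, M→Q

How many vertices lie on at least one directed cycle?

8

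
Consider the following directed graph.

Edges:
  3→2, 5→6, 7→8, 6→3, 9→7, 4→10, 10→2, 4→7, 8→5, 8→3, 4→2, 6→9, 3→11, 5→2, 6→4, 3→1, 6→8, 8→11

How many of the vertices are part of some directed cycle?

6

A vertex is on a directed cycle iff it belongs to a strongly connected component of size ≥ 2 (or has a self-loop).
The vertices on cycles are {4, 5, 6, 7, 8, 9} — 6 in total.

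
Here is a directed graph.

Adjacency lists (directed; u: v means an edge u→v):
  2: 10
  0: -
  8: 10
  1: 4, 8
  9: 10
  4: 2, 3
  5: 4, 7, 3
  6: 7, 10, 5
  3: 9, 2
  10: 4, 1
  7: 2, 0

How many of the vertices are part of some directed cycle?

7

A vertex is on a directed cycle iff it belongs to a strongly connected component of size ≥ 2 (or has a self-loop).
The vertices on cycles are {1, 2, 3, 4, 8, 9, 10} — 7 in total.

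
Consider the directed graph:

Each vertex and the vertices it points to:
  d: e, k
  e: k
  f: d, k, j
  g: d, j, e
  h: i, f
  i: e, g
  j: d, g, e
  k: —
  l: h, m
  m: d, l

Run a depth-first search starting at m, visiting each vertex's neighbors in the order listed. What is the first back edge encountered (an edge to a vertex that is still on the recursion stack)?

j->g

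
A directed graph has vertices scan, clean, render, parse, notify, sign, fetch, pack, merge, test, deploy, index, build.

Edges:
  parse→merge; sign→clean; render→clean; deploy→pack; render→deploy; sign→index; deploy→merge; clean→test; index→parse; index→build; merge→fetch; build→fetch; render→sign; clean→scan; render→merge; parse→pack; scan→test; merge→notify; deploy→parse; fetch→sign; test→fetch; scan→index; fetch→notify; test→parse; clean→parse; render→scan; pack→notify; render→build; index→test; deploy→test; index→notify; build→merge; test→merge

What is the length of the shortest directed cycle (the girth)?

4

For each vertex v, BFS finds the shortest path from v back to v.
The shortest such closed walk is sign → index → test → fetch → sign, length 4.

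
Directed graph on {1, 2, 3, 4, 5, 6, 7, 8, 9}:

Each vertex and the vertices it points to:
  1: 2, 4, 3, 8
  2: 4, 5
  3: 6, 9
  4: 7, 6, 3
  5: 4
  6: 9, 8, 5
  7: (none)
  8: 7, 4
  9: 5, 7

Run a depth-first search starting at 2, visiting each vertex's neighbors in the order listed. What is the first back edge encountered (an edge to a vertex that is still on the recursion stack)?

5->4

DFS from 2 (visiting each vertex's neighbors in the order listed); mark gray on enter, black on exit:
2 gray
  4 gray
    7 gray
    7 black
    6 gray
      9 gray
        5 gray
          5→4: 4 is gray → back edge
First back edge: 5 → 4.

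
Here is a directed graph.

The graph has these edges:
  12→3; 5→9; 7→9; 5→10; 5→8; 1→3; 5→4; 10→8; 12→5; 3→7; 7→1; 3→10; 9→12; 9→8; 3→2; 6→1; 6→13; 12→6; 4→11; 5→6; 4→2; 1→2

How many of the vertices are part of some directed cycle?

A vertex is on a directed cycle iff it belongs to a strongly connected component of size ≥ 2 (or has a self-loop).
The vertices on cycles are {1, 3, 5, 6, 7, 9, 12} — 7 in total.

7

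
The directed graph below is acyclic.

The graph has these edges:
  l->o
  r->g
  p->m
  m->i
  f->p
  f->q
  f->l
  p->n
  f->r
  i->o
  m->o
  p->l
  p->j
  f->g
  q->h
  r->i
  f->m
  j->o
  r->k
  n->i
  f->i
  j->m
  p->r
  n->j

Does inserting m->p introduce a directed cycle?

Yes

Adding m→p creates a cycle iff p can already reach m.
Path from p: p → m.
So p → … → m → p is a cycle.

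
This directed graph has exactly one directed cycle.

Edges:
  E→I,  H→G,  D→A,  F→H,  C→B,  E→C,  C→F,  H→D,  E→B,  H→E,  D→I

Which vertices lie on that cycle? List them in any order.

C, E, F, H

DFS with gray/black marking from H:
H gray
  G gray
  G black
  D gray
    A gray
    A black
    I gray
    I black
  D black
  E gray
    B gray
    B black
    C gray
      C→B: B black — skip
      F gray
        F→H: H is gray → back edge
Back edge closes the cycle H → E → C → F → H; its vertices are {C, E, F, H}.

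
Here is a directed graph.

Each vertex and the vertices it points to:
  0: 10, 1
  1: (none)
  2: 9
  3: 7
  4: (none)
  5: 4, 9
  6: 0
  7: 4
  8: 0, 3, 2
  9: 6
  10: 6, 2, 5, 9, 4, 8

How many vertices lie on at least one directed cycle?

A vertex is on a directed cycle iff it belongs to a strongly connected component of size ≥ 2 (or has a self-loop).
The vertices on cycles are {0, 2, 5, 6, 8, 9, 10} — 7 in total.

7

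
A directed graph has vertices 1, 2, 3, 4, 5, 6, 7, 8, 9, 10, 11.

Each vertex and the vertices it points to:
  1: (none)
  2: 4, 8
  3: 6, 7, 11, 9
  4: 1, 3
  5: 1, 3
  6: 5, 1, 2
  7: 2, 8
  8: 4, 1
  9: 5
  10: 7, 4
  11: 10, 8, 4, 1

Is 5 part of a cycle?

5 is on a cycle iff 5 can reach itself via ≥1 edge.
5 → 3 → 6 → 5 — yes.

Yes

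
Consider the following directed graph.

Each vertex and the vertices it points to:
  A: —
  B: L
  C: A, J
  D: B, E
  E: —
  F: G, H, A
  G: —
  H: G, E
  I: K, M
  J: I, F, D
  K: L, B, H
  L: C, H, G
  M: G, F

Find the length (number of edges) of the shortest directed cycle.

For each vertex v, BFS finds the shortest path from v back to v.
The shortest such closed walk is J → D → B → L → C → J, length 5.

5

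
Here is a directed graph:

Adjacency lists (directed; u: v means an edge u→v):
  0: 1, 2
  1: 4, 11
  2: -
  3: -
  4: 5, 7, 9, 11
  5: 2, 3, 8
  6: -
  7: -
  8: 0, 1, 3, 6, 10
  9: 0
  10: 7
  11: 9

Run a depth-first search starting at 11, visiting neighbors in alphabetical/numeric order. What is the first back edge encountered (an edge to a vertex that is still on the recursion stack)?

8->0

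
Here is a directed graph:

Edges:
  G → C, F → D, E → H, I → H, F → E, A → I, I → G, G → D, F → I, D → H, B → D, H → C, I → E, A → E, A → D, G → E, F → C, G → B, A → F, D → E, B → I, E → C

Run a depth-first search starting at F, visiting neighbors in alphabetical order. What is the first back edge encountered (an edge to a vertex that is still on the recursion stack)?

B->I

DFS from F (visiting neighbors in alphabetical order); mark gray on enter, black on exit:
F gray
  C gray
  C black
  D gray
    E gray
      E→C: C black — skip
      H gray
        H→C: C black — skip
      H black
    E black
    D→H: H black — skip
  D black
  F→E: E black — skip
  I gray
    I→E: E black — skip
    G gray
      B gray
        B→D: D black — skip
        B→I: I is gray → back edge
First back edge: B → I.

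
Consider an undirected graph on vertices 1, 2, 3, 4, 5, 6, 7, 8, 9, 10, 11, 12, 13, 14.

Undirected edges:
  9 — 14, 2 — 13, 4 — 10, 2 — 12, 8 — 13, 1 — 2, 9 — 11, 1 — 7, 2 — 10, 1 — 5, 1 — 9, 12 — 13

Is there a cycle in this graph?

Yes

DFS, tracking each vertex's parent; an edge to a visited non-parent vertex closes a cycle.
Start from 7:
visit 7 (parent –)
  visit 1 (parent 7)
    1–7: parent, skip
    visit 9 (parent 1)
      visit 11 (parent 9)
        11–9: parent, skip
      visit 14 (parent 9)
        14–9: parent, skip
      9–1: parent, skip
    visit 5 (parent 1)
      5–1: parent, skip
    visit 2 (parent 1)
      2–1: parent, skip
      visit 12 (parent 2)
        visit 13 (parent 12)
          visit 8 (parent 13)
            8–13: parent, skip
          13–12: parent, skip
          13–2: 2 visited and ≠ parent → cycle
Cycle: 2 – 12 – 13 – 2.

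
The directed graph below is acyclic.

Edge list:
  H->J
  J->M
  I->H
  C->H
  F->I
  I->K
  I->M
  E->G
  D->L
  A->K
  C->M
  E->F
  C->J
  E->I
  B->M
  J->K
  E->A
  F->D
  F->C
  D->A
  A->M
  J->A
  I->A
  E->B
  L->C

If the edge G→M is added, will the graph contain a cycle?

No

Adding G→M creates a cycle iff M can already reach G.
Explore from M: no path reaches G. The graph stays acyclic.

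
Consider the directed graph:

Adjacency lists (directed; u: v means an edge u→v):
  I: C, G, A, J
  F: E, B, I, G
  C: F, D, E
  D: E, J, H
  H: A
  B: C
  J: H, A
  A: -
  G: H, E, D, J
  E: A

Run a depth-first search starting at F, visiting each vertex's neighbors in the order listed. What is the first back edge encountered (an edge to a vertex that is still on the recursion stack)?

DFS from F (visiting each vertex's neighbors in the order listed); mark gray on enter, black on exit:
F gray
  E gray
    A gray
    A black
  E black
  B gray
    C gray
      C→F: F is gray → back edge
First back edge: C → F.

C->F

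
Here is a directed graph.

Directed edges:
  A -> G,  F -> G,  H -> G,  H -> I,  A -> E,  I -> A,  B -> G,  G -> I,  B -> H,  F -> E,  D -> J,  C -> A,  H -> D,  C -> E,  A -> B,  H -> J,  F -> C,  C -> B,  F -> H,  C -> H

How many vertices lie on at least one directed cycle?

A vertex is on a directed cycle iff it belongs to a strongly connected component of size ≥ 2 (or has a self-loop).
The vertices on cycles are {A, B, G, H, I} — 5 in total.

5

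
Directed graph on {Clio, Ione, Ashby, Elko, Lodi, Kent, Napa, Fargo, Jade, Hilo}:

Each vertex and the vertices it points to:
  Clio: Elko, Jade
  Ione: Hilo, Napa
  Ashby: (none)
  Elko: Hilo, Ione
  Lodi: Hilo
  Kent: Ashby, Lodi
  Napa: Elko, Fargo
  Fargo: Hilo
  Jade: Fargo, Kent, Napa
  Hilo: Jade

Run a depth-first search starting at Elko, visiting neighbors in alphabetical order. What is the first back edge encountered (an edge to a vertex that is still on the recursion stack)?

Fargo->Hilo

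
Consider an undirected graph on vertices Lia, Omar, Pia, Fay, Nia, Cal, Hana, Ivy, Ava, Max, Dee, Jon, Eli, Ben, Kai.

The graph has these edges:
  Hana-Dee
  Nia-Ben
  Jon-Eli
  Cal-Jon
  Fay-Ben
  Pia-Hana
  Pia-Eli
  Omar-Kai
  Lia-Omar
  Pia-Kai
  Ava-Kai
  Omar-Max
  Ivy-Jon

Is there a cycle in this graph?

DFS, tracking each vertex's parent; an edge to a visited non-parent vertex closes a cycle.
Start from Ivy:
visit Ivy (parent –)
  visit Jon (parent Ivy)
    visit Eli (parent Jon)
      visit Pia (parent Eli)
        visit Kai (parent Pia)
          Kai–Pia: parent, skip
          visit Ava (parent Kai)
            Ava–Kai: parent, skip
          visit Omar (parent Kai)
            visit Max (parent Omar)
              Max–Omar: parent, skip
            visit Lia (parent Omar)
              Lia–Omar: parent, skip
            Omar–Kai: parent, skip
        Pia–Eli: parent, skip
        visit Hana (parent Pia)
          Hana–Pia: parent, skip
          visit Dee (parent Hana)
            Dee–Hana: parent, skip
      Eli–Jon: parent, skip
    visit Cal (parent Jon)
      Cal–Jon: parent, skip
    Jon–Ivy: parent, skip
visit Fay (parent –)
  visit Ben (parent Fay)
    visit Nia (parent Ben)
      Nia–Ben: parent, skip
    Ben–Fay: parent, skip
No non-parent visited neighbor found — the graph is a forest.

No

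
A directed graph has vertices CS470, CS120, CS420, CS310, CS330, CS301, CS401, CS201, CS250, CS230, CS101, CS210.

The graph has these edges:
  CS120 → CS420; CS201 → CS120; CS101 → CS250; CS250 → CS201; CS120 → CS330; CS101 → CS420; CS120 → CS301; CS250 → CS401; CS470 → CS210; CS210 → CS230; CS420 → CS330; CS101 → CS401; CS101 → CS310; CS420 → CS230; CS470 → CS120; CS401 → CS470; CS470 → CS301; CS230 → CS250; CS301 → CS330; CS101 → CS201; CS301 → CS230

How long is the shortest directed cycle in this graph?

5

For each vertex v, BFS finds the shortest path from v back to v.
The shortest such closed walk is CS250 → CS401 → CS470 → CS301 → CS230 → CS250, length 5.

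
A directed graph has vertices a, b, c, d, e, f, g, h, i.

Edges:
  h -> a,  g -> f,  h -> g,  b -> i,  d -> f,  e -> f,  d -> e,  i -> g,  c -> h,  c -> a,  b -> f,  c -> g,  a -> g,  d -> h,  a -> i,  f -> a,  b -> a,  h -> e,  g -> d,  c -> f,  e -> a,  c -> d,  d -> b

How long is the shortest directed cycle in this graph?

For each vertex v, BFS finds the shortest path from v back to v.
The shortest such closed walk is d → h → g → d, length 3.

3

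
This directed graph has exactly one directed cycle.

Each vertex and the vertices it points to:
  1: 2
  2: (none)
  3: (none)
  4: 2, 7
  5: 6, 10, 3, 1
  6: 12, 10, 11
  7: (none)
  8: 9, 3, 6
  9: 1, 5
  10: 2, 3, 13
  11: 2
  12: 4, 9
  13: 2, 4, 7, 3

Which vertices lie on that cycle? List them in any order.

5, 6, 9, 12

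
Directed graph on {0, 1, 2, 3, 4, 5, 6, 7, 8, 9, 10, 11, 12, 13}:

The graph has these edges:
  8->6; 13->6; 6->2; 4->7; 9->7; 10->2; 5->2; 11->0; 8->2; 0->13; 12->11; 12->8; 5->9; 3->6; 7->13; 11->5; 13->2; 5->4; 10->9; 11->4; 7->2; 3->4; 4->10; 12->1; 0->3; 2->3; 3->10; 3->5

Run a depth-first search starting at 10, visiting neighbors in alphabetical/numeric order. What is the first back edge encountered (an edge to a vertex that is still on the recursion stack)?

DFS from 10 (visiting neighbors in alphabetical/numeric order); mark gray on enter, black on exit:
10 gray
  2 gray
    3 gray
      4 gray
        7 gray
          7→2: 2 is gray → back edge
First back edge: 7 → 2.

7→2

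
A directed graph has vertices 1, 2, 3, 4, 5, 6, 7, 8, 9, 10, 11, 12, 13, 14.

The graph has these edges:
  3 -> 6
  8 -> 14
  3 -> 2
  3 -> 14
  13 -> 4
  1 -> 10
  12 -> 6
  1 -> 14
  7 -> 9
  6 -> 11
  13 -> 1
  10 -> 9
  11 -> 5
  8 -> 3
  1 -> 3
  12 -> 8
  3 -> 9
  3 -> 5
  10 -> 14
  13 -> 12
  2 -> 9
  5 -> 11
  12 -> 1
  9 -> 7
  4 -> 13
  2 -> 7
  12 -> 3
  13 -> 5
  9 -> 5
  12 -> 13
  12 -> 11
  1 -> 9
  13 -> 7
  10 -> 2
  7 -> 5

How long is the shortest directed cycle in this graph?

2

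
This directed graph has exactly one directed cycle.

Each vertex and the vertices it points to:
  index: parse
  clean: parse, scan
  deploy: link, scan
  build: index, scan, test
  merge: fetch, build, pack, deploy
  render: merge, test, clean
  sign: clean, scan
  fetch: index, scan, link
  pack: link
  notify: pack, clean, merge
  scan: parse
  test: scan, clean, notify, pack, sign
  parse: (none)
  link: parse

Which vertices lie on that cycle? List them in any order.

test, build, merge, notify

DFS with gray/black marking from merge:
merge gray
  fetch gray
    index gray
      parse gray
      parse black
    index black
    scan gray
      scan→parse: parse black — skip
    scan black
    link gray
      link→parse: parse black — skip
    link black
  fetch black
  build gray
    build→index: index black — skip
    build→scan: scan black — skip
    test gray
      test→scan: scan black — skip
      clean gray
        clean→parse: parse black — skip
        clean→scan: scan black — skip
      clean black
      notify gray
        pack gray
          pack→link: link black — skip
        pack black
        notify→clean: clean black — skip
        notify→merge: merge is gray → back edge
Back edge closes the cycle merge → build → test → notify → merge; its vertices are {test, build, merge, notify}.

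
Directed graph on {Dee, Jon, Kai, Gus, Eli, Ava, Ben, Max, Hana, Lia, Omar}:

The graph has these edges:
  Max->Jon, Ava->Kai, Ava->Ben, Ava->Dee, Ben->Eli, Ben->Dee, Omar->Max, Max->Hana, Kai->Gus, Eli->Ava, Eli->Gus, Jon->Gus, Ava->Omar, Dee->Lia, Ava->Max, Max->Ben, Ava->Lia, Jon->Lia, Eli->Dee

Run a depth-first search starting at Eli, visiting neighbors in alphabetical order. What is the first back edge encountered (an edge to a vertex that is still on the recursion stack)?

Ben->Eli

DFS from Eli (visiting neighbors in alphabetical order); mark gray on enter, black on exit:
Eli gray
  Ava gray
    Ben gray
      Dee gray
        Lia gray
        Lia black
      Dee black
      Ben→Eli: Eli is gray → back edge
First back edge: Ben → Eli.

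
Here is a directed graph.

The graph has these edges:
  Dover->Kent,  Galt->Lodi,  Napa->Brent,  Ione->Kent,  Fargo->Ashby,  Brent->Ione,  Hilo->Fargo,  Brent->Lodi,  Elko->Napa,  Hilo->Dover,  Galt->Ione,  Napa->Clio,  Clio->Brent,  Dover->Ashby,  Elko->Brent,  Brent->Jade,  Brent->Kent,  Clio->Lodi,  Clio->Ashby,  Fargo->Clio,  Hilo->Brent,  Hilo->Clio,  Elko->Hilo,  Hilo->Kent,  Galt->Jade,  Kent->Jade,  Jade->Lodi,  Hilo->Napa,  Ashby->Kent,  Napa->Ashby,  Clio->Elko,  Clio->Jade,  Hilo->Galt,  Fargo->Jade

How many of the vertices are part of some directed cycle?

A vertex is on a directed cycle iff it belongs to a strongly connected component of size ≥ 2 (or has a self-loop).
The vertices on cycles are {Clio, Elko, Hilo, Napa, Fargo} — 5 in total.

5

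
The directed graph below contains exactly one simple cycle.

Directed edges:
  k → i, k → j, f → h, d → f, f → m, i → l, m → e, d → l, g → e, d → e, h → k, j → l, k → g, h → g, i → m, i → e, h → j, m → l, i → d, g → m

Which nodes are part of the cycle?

DFS with gray/black marking from f:
f gray
  h gray
    g gray
      e gray
      e black
      m gray
        l gray
        l black
        m→e: e black — skip
      m black
    g black
    k gray
      j gray
        j→l: l black — skip
      j black
      i gray
        i→e: e black — skip
        i→m: m black — skip
        i→l: l black — skip
        d gray
          d→l: l black — skip
          d→f: f is gray → back edge
Back edge closes the cycle f → h → k → i → d → f; its vertices are {d, f, h, i, k}.

d, f, h, i, k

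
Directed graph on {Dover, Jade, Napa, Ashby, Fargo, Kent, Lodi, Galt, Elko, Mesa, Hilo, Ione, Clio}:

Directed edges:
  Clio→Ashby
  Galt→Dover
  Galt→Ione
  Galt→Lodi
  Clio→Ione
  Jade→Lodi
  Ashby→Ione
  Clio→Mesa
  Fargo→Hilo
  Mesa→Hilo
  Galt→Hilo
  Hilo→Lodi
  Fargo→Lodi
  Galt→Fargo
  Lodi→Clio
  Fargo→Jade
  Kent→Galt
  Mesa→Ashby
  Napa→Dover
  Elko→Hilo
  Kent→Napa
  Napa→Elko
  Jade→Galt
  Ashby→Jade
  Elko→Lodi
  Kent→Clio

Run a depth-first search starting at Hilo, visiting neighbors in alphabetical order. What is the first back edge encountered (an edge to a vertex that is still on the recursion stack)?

Fargo->Hilo

DFS from Hilo (visiting neighbors in alphabetical order); mark gray on enter, black on exit:
Hilo gray
  Lodi gray
    Clio gray
      Ashby gray
        Ione gray
        Ione black
        Jade gray
          Galt gray
            Dover gray
            Dover black
            Fargo gray
              Fargo→Hilo: Hilo is gray → back edge
First back edge: Fargo → Hilo.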